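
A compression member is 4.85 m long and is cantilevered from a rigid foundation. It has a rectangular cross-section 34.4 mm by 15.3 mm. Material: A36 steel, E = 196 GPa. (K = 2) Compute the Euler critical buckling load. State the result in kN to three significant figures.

Buckling occurs about the weak axis: I_min = h·b³/12 with b = 15.3 mm (the shorter side).
I_min = 34.4×15.3³/12 = 1.027×10^4 mm⁴
I = 1.027×10^4 mm⁴ = 1.027×10^-8 m⁴
Effective length L_e = K·L = 2 × 4.85 = 9.700 m
P_cr = π²EI / L_e² = π² × 196×10⁹ × 1.027×10^-8 / 9.700² = 211.1 N

P_cr ≈ 0.211 kN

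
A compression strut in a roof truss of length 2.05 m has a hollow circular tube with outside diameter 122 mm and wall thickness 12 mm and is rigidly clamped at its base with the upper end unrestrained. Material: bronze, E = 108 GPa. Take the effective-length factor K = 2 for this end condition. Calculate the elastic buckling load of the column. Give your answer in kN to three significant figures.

Inner diameter d_i = 122 − 2×12 = 98.00 mm
I = π(d_o⁴ − d_i⁴)/64 = π(122⁴ − 98.00⁴)/64 = 6.347×10^6 mm⁴
I = 6.347×10^6 mm⁴ = 6.347×10^-6 m⁴
Effective length L_e = K·L = 2 × 2.05 = 4.100 m
P_cr = π²EI / L_e² = π² × 108×10⁹ × 6.347×10^-6 / 4.100² = 4.025×10^5 N

P_cr ≈ 402 kN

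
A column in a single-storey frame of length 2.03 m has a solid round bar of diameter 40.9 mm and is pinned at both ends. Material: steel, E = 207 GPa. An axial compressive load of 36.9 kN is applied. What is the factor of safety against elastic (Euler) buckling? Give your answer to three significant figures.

n ≈ 1.85

I = πd⁴/64 = π×40.9⁴/64 = 1.374×10^5 mm⁴
I = 1.374×10^5 mm⁴ = 1.374×10^-7 m⁴
Effective length L_e = K·L = 1 × 2.03 = 2.030 m
P_cr = π²EI / L_e² = π² × 207×10⁹ × 1.374×10^-7 / 2.030² = 6.810×10^4 N
Factor of safety n = P_cr / P = 68.099 / 36.9 = 1.85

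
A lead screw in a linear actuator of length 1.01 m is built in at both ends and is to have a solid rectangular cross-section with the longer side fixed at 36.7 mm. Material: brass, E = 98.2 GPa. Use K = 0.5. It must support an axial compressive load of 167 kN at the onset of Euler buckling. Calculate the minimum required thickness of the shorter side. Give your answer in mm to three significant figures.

b ≈ 24.3 mm

L_e = K·L = 0.5 × 1.01 = 0.5050 m
Required I = P_cr·L_e²/(π²E) = 1.670×10^5 × 0.5050² / (π² × 9.82×10^10) = 4.394×10^-8 m⁴
I_req = 4.394×10^4 mm⁴
Rectangle, weak axis: I_min = h·b³/12 with h = 36.7 mm fixed  ⇒  b = (12I/h)^(1/3) = 24.3 mm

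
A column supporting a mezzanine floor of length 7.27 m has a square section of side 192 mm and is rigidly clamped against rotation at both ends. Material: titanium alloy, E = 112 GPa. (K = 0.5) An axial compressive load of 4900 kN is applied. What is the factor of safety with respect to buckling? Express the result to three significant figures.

I = a⁴/12 = 192⁴/12 = 1.132×10^8 mm⁴
I = 1.132×10^8 mm⁴ = 1.132×10^-4 m⁴
Effective length L_e = K·L = 0.5 × 7.27 = 3.635 m
P_cr = π²EI / L_e² = π² × 112×10⁹ × 1.132×10^-4 / 3.635² = 9.474×10^6 N
Factor of safety n = P_cr / P = 9474.0 / 4900 = 1.93

n ≈ 1.93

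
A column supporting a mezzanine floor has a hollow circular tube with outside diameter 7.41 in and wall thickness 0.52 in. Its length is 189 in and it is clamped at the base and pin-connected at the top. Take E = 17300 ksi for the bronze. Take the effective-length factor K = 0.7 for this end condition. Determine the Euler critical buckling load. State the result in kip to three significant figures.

P_cr ≈ 655 kip

Inner diameter d_i = 7.41 − 2×0.52 = 6.370 in
I = π(d_o⁴ − d_i⁴)/64 = π(7.41⁴ − 6.370⁴)/64 = 67.17 in⁴
Effective length L_e = K·L = 0.7 × 189 = 132.3 in
P_cr = π²EI / L_e² = π² × 17300×10³ × 67.17 / 132.3² = 6.553×10^5 lb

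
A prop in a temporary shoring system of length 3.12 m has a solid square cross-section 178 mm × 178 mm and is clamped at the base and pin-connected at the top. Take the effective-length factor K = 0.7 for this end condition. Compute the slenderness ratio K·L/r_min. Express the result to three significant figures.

For a square r = a/√12 = 178/√12 = 51.38 mm
L_e = K·L = 0.7 × 3.12 m = 2.184 m = 2184.0 mm
λ = L_e / r_min = 2184.0 / 51.38 = 42.5

λ ≈ 42.5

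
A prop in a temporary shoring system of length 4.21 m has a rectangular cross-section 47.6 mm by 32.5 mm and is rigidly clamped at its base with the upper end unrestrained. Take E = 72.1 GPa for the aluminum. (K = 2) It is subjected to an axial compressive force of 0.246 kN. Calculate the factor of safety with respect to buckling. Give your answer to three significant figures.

Buckling occurs about the weak axis: I_min = h·b³/12 with b = 32.5 mm (the shorter side).
I_min = 47.6×32.5³/12 = 1.362×10^5 mm⁴
I = 1.362×10^5 mm⁴ = 1.362×10^-7 m⁴
Effective length L_e = K·L = 2 × 4.21 = 8.420 m
P_cr = π²EI / L_e² = π² × 72.1×10⁹ × 1.362×10^-7 / 8.420² = 1.367×10^3 N
Factor of safety n = P_cr / P = 1.3667 / 0.246 = 5.56

n ≈ 5.56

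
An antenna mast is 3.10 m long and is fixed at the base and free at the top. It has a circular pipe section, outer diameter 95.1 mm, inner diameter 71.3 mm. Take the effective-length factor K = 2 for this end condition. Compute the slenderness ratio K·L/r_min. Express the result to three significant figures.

d_o = 95.1 mm, d_i = 71.3 mm
I = π(d_o⁴ − d_i⁴)/64 = π(95.1⁴ − 71.30⁴)/64 = 2.746×10^6 mm⁴
A = 3.110×10^3 mm²;  r_min = √(I/A) = √(2.746×10^6/3.110×10^3) = 29.72 mm
L_e = K·L = 2 × 3.10 m = 6.200 m = 6200.0 mm
λ = L_e / r_min = 6200.0 / 29.72 = 209

λ ≈ 209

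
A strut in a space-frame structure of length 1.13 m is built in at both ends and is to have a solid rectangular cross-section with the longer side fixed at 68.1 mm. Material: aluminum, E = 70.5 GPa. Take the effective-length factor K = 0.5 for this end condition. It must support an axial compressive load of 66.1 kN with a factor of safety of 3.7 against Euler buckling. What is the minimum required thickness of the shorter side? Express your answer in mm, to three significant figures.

b ≈ 27.0 mm

Required P_cr = n·P = 3.7 × 66.1 = 244.6 kN
L_e = K·L = 0.5 × 1.13 = 0.5650 m
Required I = P_cr·L_e²/(π²E) = 2.446×10^5 × 0.5650² / (π² × 7.05×10^10) = 1.122×10^-7 m⁴
I_req = 1.122×10^5 mm⁴
Rectangle, weak axis: I_min = h·b³/12 with h = 68.1 mm fixed  ⇒  b = (12I/h)^(1/3) = 27.0 mm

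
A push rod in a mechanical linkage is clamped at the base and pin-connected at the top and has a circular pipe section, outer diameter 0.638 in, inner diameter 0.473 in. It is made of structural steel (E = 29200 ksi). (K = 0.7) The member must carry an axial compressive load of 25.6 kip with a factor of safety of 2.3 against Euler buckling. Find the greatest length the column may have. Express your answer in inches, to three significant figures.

d_o = 0.638 in, d_i = 0.473 in
I = π(d_o⁴ − d_i⁴)/64 = π(0.638⁴ − 0.4730⁴)/64 = 5.676×10^-3 in⁴
Required critical load P_cr = n·P = 2.3 × 25.6 = 58.88 kip = 5.888×10^4 lb
From P_cr = π²EI/(K·L)²:  L = (1/K)·√(π²EI/P_cr) = (1/0.7)·√(π²×2.92×10^7×5.676×10^-3/5.888×10^4)
L = 7.53 in

L_max ≈ 7.53 in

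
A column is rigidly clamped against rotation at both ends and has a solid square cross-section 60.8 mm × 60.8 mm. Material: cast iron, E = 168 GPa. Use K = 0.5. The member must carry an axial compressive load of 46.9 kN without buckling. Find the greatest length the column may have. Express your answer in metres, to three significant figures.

L_max ≈ 12.7 m

I = a⁴/12 = 60.8⁴/12 = 1.139×10^6 mm⁴
I = 1.139×10^-6 m⁴
At the buckling limit P_cr = P = 4.690×10^4 N
From P_cr = π²EI/(K·L)²:  L = (1/K)·√(π²EI/P_cr) = (1/0.5)·√(π²×1.68×10^11×1.139×10^-6/4.690×10^4)
L = 12.7 m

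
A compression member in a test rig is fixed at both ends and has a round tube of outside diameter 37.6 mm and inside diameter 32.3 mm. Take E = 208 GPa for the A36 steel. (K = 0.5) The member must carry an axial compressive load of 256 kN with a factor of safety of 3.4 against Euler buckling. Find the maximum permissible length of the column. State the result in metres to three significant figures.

L_max ≈ 0.649 m

d_o = 37.6 mm, d_i = 32.3 mm
I = π(d_o⁴ − d_i⁴)/64 = π(37.6⁴ − 32.30⁴)/64 = 4.468×10^4 mm⁴
I = 4.468×10^-8 m⁴
Required critical load P_cr = n·P = 3.4 × 256 = 870.4 kN = 8.704×10^5 N
From P_cr = π²EI/(K·L)²:  L = (1/K)·√(π²EI/P_cr) = (1/0.5)·√(π²×2.08×10^11×4.468×10^-8/8.704×10^5)
L = 0.649 m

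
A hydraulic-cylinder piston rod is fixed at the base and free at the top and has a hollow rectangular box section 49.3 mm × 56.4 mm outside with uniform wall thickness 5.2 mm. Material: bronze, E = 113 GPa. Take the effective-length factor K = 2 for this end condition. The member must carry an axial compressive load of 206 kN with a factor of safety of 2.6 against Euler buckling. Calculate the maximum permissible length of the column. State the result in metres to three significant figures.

Inner dimensions: h_i = 56.4 − 2×5.2 = 46.00 mm, b_i = 49.3 − 2×5.2 = 38.90 mm
Weak-axis I_min = (h_o·b_o³ − h_i·b_i³)/12 with b_o = 49.3, b_i = 38.90 mm (shorter outer/inner sides).
I_min = (56.4×49.3³ − 46.00×38.90³)/12 = 3.375×10^5 mm⁴
I = 3.375×10^-7 m⁴
Required critical load P_cr = n·P = 2.6 × 206 = 535.6 kN = 5.356×10^5 N
From P_cr = π²EI/(K·L)²:  L = (1/K)·√(π²EI/P_cr) = (1/2)·√(π²×1.13×10^11×3.375×10^-7/5.356×10^5)
L = 0.419 m

L_max ≈ 0.419 m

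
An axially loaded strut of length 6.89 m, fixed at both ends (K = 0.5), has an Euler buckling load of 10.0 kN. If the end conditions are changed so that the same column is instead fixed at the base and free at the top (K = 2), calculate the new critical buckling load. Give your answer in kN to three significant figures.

P_cr ∝ 1/K², so P_cr,new = P_cr,old × (K_old/K_new)² = 10.0 × (0.5/2)²
= 10.0 × 0.06250 = 0.625 kN

P_cr ≈ 0.625 kN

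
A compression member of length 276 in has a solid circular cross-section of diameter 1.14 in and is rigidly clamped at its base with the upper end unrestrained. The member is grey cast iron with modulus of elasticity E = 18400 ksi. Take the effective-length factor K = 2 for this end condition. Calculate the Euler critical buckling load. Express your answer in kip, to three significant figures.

P_cr ≈ 0.0494 kip

I = πd⁴/64 = π×1.14⁴/64 = 8.291×10^-2 in⁴
Effective length L_e = K·L = 2 × 276 = 552.0 in
P_cr = π²EI / L_e² = π² × 18400×10³ × 8.291×10^-2 / 552.0² = 49.41 lb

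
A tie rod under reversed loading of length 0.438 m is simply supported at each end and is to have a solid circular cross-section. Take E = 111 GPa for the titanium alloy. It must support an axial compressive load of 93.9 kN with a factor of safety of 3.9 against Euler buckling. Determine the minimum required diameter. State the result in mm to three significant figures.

d ≈ 33.8 mm

Required P_cr = n·P = 3.9 × 93.9 = 366.2 kN
L_e = K·L = 1 × 0.438 = 0.4380 m
Required I = P_cr·L_e²/(π²E) = 3.662×10^5 × 0.4380² / (π² × 1.11×10^11) = 6.413×10^-8 m⁴
I_req = 6.413×10^4 mm⁴
Solid circle: I = πd⁴/64  ⇒  d = (64I/π)^(1/4) = (64×6.413×10^4/π)^(1/4) = 33.8 mm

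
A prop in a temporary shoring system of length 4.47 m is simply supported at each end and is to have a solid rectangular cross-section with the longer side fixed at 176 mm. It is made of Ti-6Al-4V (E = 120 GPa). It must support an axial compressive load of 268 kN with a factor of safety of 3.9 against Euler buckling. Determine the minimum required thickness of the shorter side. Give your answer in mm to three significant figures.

Required P_cr = n·P = 3.9 × 268 = 1045 kN
L_e = K·L = 1 × 4.47 = 4.470 m
Required I = P_cr·L_e²/(π²E) = 1.045×10^6 × 4.470² / (π² × 1.20×10^11) = 1.763×10^-5 m⁴
I_req = 1.763×10^7 mm⁴
Rectangle, weak axis: I_min = h·b³/12 with h = 176 mm fixed  ⇒  b = (12I/h)^(1/3) = 106 mm

b ≈ 106 mm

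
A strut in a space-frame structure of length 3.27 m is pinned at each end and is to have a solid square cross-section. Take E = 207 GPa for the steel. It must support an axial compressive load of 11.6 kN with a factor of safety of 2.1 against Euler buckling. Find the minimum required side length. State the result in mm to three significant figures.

a ≈ 35.2 mm

Required P_cr = n·P = 2.1 × 11.6 = 24.36 kN
L_e = K·L = 1 × 3.27 = 3.270 m
Required I = P_cr·L_e²/(π²E) = 2.436×10^4 × 3.270² / (π² × 2.07×10^11) = 1.275×10^-7 m⁴
I_req = 1.275×10^5 mm⁴
Solid square: I = a⁴/12  ⇒  a = (12I)^(1/4) = (12×1.275×10^5)^(1/4) = 35.2 mm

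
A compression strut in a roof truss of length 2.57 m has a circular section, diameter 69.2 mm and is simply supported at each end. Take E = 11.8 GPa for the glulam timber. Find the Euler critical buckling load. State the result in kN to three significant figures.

P_cr ≈ 19.8 kN

I = πd⁴/64 = π×69.2⁴/64 = 1.126×10^6 mm⁴
I = 1.126×10^6 mm⁴ = 1.126×10^-6 m⁴
Effective length L_e = K·L = 1 × 2.57 = 2.570 m
P_cr = π²EI / L_e² = π² × 11.8×10⁹ × 1.126×10^-6 / 2.570² = 1.985×10^4 N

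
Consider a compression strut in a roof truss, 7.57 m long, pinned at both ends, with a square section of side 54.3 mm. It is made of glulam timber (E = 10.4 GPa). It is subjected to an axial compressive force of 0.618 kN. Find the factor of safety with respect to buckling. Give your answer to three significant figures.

n ≈ 2.10

I = a⁴/12 = 54.3⁴/12 = 7.245×10^5 mm⁴
I = 7.245×10^5 mm⁴ = 7.245×10^-7 m⁴
Effective length L_e = K·L = 1 × 7.57 = 7.570 m
P_cr = π²EI / L_e² = π² × 10.4×10⁹ × 7.245×10^-7 / 7.570² = 1.298×10^3 N
Factor of safety n = P_cr / P = 1.2977 / 0.618 = 2.10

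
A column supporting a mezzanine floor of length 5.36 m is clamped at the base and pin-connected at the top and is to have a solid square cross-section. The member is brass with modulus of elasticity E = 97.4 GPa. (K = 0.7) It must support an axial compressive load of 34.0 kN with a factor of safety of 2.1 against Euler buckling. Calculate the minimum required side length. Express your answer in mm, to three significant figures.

Required P_cr = n·P = 2.1 × 34.0 = 71.40 kN
L_e = K·L = 0.7 × 5.36 = 3.752 m
Required I = P_cr·L_e²/(π²E) = 7.140×10^4 × 3.752² / (π² × 9.74×10^10) = 1.046×10^-6 m⁴
I_req = 1.046×10^6 mm⁴
Solid square: I = a⁴/12  ⇒  a = (12I)^(1/4) = (12×1.046×10^6)^(1/4) = 59.5 mm

a ≈ 59.5 mm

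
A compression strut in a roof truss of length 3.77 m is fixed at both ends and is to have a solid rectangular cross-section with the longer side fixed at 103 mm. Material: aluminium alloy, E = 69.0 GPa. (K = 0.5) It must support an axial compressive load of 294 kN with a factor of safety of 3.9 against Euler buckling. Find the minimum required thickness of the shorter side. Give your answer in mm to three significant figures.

Required P_cr = n·P = 3.9 × 294 = 1147 kN
L_e = K·L = 0.5 × 3.77 = 1.885 m
Required I = P_cr·L_e²/(π²E) = 1.147×10^6 × 1.885² / (π² × 6.90×10^10) = 5.983×10^-6 m⁴
I_req = 5.983×10^6 mm⁴
Rectangle, weak axis: I_min = h·b³/12 with h = 103 mm fixed  ⇒  b = (12I/h)^(1/3) = 88.7 mm

b ≈ 88.7 mm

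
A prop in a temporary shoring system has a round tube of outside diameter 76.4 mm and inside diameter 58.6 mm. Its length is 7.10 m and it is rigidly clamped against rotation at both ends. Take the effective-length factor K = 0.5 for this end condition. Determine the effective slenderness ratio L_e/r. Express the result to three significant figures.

d_o = 76.4 mm, d_i = 58.6 mm
I = π(d_o⁴ − d_i⁴)/64 = π(76.4⁴ − 58.60⁴)/64 = 1.094×10^6 mm⁴
A = 1.887×10^3 mm²;  r_min = √(I/A) = √(1.094×10^6/1.887×10^3) = 24.07 mm
L_e = K·L = 0.5 × 7.10 m = 3.550 m = 3550.0 mm
λ = L_e / r_min = 3550.0 / 24.07 = 147

λ ≈ 147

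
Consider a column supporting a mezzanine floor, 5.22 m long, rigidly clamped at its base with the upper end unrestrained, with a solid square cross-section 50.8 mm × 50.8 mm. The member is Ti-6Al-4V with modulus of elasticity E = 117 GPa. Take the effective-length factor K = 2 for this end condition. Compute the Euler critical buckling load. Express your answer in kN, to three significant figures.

P_cr ≈ 5.88 kN

I = a⁴/12 = 50.8⁴/12 = 5.550×10^5 mm⁴
I = 5.550×10^5 mm⁴ = 5.550×10^-7 m⁴
Effective length L_e = K·L = 2 × 5.22 = 10.44 m
P_cr = π²EI / L_e² = π² × 117×10⁹ × 5.550×10^-7 / 10.44² = 5.880×10^3 N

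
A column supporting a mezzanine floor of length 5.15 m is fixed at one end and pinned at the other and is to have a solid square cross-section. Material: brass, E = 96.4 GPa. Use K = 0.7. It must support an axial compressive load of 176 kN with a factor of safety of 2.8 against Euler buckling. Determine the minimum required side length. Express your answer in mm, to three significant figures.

a ≈ 94.8 mm

Required P_cr = n·P = 2.8 × 176 = 492.8 kN
L_e = K·L = 0.7 × 5.15 = 3.605 m
Required I = P_cr·L_e²/(π²E) = 4.928×10^5 × 3.605² / (π² × 9.64×10^10) = 6.731×10^-6 m⁴
I_req = 6.731×10^6 mm⁴
Solid square: I = a⁴/12  ⇒  a = (12I)^(1/4) = (12×6.731×10^6)^(1/4) = 94.8 mm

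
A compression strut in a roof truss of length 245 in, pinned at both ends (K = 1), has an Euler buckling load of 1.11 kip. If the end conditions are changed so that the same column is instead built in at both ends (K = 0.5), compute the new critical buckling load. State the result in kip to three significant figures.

P_cr ∝ 1/K², so P_cr,new = P_cr,old × (K_old/K_new)² = 1.11 × (1/0.5)²
= 1.11 × 4.000 = 4.44 kip

P_cr ≈ 4.44 kip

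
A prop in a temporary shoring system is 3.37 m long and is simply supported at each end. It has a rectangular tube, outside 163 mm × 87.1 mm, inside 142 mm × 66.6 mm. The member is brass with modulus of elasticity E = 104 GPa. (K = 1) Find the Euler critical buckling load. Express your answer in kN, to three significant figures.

Weak-axis I_min = (h_o·b_o³ − h_i·b_i³)/12 with b_o = 87.1, b_i = 66.60 mm (shorter outer/inner sides).
I_min = (163×87.1³ − 142.0×66.60³)/12 = 5.480×10^6 mm⁴
I = 5.480×10^6 mm⁴ = 5.480×10^-6 m⁴
Effective length L_e = K·L = 1 × 3.37 = 3.370 m
P_cr = π²EI / L_e² = π² × 104×10⁹ × 5.480×10^-6 / 3.370² = 4.953×10^5 N

P_cr ≈ 495 kN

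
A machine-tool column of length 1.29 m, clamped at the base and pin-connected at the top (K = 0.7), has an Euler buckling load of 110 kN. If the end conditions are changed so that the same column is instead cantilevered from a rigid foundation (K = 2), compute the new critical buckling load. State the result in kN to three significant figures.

P_cr ≈ 13.5 kN

P_cr ∝ 1/K², so P_cr,new = P_cr,old × (K_old/K_new)² = 110 × (0.7/2)²
= 110 × 0.1225 = 13.5 kN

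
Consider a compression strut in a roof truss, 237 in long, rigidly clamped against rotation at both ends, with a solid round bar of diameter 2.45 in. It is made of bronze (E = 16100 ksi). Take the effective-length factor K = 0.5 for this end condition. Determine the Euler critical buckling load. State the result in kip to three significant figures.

I = πd⁴/64 = π×2.45⁴/64 = 1.769 in⁴
Effective length L_e = K·L = 0.5 × 237 = 118.5 in
P_cr = π²EI / L_e² = π² × 16100×10³ × 1.769 / 118.5² = 2.001×10^4 lb

P_cr ≈ 20.0 kip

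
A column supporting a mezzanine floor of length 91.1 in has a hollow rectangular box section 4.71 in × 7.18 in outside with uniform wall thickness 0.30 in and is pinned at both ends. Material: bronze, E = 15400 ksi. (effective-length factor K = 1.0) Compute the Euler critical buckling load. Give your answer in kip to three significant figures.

Inner dimensions: h_i = 7.18 − 2×0.30 = 6.580 in, b_i = 4.71 − 2×0.30 = 4.110 in
Weak-axis I_min = (h_o·b_o³ − h_i·b_i³)/12 with b_o = 4.71, b_i = 4.110 in (shorter outer/inner sides).
I_min = (7.18×4.71³ − 6.580×4.110³)/12 = 24.45 in⁴
Effective length L_e = K·L = 1 × 91.1 = 91.10 in
P_cr = π²EI / L_e² = π² × 15400×10³ × 24.45 / 91.10² = 4.478×10^5 lb

P_cr ≈ 448 kip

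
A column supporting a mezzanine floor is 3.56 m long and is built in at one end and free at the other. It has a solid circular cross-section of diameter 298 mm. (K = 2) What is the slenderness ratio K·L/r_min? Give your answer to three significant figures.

λ ≈ 95.6

I = πd⁴/64 = π×298⁴/64 = 3.871×10^8 mm⁴
A = 6.975×10^4 mm²;  r_min = √(I/A) = √(3.871×10^8/6.975×10^4) = 74.50 mm
L_e = K·L = 2 × 3.56 m = 7.120 m = 7120.0 mm
λ = L_e / r_min = 7120.0 / 74.50 = 95.6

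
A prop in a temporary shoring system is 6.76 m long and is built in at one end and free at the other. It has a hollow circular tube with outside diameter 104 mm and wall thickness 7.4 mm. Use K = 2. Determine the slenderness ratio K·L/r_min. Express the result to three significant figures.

Inner diameter d_i = 104 − 2×7.4 = 89.20 mm
I = π(d_o⁴ − d_i⁴)/64 = π(104⁴ − 89.20⁴)/64 = 2.635×10^6 mm⁴
A = 2.246×10^3 mm²;  r_min = √(I/A) = √(2.635×10^6/2.246×10^3) = 34.25 mm
L_e = K·L = 2 × 6.76 m = 13.52 m = 13520 mm
λ = L_e / r_min = 13520 / 34.25 = 395

λ ≈ 395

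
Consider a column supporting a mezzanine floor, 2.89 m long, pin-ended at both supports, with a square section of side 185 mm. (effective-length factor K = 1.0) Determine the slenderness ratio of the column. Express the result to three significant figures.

I = a⁴/12 = 185⁴/12 = 9.761×10^7 mm⁴
A = 3.422×10^4 mm²;  r_min = √(I/A) = √(9.761×10^7/3.422×10^4) = 53.40 mm
L_e = K·L = 1 × 2.89 m = 2.890 m = 2890.0 mm
λ = L_e / r_min = 2890.0 / 53.40 = 54.1

λ ≈ 54.1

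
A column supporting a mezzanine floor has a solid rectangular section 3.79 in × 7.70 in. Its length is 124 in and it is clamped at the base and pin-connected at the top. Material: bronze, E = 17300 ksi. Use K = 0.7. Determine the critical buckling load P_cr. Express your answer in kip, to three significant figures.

P_cr ≈ 792 kip

Buckling occurs about the weak axis: I_min = h·b³/12 with b = 3.79 in (the shorter side).
I_min = 7.70×3.79³/12 = 34.93 in⁴
Effective length L_e = K·L = 0.7 × 124 = 86.80 in
P_cr = π²EI / L_e² = π² × 17300×10³ × 34.93 / 86.80² = 7.917×10^5 lb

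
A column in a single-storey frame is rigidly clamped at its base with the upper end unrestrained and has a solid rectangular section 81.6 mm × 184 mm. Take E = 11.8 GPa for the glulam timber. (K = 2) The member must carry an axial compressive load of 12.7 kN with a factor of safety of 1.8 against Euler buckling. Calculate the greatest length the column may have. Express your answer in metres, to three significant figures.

L_max ≈ 3.26 m

Buckling occurs about the weak axis: I_min = h·b³/12 with b = 81.6 mm (the shorter side).
I_min = 184×81.6³/12 = 8.331×10^6 mm⁴
I = 8.331×10^-6 m⁴
Required critical load P_cr = n·P = 1.8 × 12.7 = 22.86 kN = 2.286×10^4 N
From P_cr = π²EI/(K·L)²:  L = (1/K)·√(π²EI/P_cr) = (1/2)·√(π²×1.18×10^10×8.331×10^-6/2.286×10^4)
L = 3.26 m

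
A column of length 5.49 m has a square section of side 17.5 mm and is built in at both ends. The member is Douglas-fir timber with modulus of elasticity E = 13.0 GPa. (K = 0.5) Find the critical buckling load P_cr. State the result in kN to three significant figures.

P_cr ≈ 0.133 kN

I = a⁴/12 = 17.5⁴/12 = 7.816×10^3 mm⁴
I = 7.816×10^3 mm⁴ = 7.816×10^-9 m⁴
Effective length L_e = K·L = 0.5 × 5.49 = 2.745 m
P_cr = π²EI / L_e² = π² × 13.0×10⁹ × 7.816×10^-9 / 2.745² = 133.1 N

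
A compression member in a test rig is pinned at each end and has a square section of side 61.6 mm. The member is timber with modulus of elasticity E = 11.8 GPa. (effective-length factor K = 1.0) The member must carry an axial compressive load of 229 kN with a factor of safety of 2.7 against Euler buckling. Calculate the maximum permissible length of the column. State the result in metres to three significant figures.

L_max ≈ 0.475 m

I = a⁴/12 = 61.6⁴/12 = 1.200×10^6 mm⁴
I = 1.200×10^-6 m⁴
Required critical load P_cr = n·P = 2.7 × 229 = 618.3 kN = 6.183×10^5 N
From P_cr = π²EI/(K·L)²:  L = (1/K)·√(π²EI/P_cr) = (1/1)·√(π²×1.18×10^10×1.200×10^-6/6.183×10^5)
L = 0.475 m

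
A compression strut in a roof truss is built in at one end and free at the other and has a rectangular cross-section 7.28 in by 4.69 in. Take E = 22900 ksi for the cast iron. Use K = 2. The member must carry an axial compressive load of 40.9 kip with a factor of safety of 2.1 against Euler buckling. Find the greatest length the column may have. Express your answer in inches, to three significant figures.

L_max ≈ 203 in

Buckling occurs about the weak axis: I_min = h·b³/12 with b = 4.69 in (the shorter side).
I_min = 7.28×4.69³/12 = 62.58 in⁴
Required critical load P_cr = n·P = 2.1 × 40.9 = 85.89 kip = 8.589×10^4 lb
From P_cr = π²EI/(K·L)²:  L = (1/K)·√(π²EI/P_cr) = (1/2)·√(π²×2.29×10^7×62.58/8.589×10^4)
L = 203 in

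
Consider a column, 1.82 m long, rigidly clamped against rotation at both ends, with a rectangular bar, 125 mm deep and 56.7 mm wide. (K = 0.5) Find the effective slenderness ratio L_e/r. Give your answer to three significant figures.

For a rectangle r_min = b/√12 = 56.7/√12 = 16.37 mm
L_e = K·L = 0.5 × 1.82 m = 0.9100 m = 910.00 mm
λ = L_e / r_min = 910.00 / 16.37 = 55.6

λ ≈ 55.6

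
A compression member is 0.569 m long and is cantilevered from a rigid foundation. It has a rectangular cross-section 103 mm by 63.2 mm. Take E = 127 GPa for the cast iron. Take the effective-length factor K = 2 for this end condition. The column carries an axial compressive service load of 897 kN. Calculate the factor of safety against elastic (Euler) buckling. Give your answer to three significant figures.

n ≈ 2.34

Buckling occurs about the weak axis: I_min = h·b³/12 with b = 63.2 mm (the shorter side).
I_min = 103×63.2³/12 = 2.167×10^6 mm⁴
I = 2.167×10^6 mm⁴ = 2.167×10^-6 m⁴
Effective length L_e = K·L = 2 × 0.569 = 1.138 m
P_cr = π²EI / L_e² = π² × 127×10⁹ × 2.167×10^-6 / 1.138² = 2.097×10^6 N
Factor of safety n = P_cr / P = 2097.1 / 897 = 2.34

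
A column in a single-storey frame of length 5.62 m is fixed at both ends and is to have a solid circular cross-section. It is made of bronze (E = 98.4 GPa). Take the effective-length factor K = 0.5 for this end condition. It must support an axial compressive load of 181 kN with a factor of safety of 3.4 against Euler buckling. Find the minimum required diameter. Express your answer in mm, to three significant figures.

Required P_cr = n·P = 3.4 × 181 = 615.4 kN
L_e = K·L = 0.5 × 5.62 = 2.810 m
Required I = P_cr·L_e²/(π²E) = 6.154×10^5 × 2.810² / (π² × 9.84×10^10) = 5.004×10^-6 m⁴
I_req = 5.004×10^6 mm⁴
Solid circle: I = πd⁴/64  ⇒  d = (64I/π)^(1/4) = (64×5.004×10^6/π)^(1/4) = 100 mm

d ≈ 100 mm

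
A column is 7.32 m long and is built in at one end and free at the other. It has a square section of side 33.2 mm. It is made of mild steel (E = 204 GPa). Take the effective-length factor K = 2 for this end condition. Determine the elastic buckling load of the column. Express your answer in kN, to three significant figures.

I = a⁴/12 = 33.2⁴/12 = 1.012×10^5 mm⁴
I = 1.012×10^5 mm⁴ = 1.012×10^-7 m⁴
Effective length L_e = K·L = 2 × 7.32 = 14.64 m
P_cr = π²EI / L_e² = π² × 204×10⁹ × 1.012×10^-7 / 14.64² = 951.1 N

P_cr ≈ 0.951 kN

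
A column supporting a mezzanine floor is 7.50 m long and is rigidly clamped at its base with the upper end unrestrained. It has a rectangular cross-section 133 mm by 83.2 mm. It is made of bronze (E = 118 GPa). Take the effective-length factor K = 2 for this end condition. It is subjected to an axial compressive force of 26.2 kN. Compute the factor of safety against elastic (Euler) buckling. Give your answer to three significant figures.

Buckling occurs about the weak axis: I_min = h·b³/12 with b = 83.2 mm (the shorter side).
I_min = 133×83.2³/12 = 6.383×10^6 mm⁴
I = 6.383×10^6 mm⁴ = 6.383×10^-6 m⁴
Effective length L_e = K·L = 2 × 7.50 = 15.00 m
P_cr = π²EI / L_e² = π² × 118×10⁹ × 6.383×10^-6 / 15.00² = 3.304×10^4 N
Factor of safety n = P_cr / P = 33.040 / 26.2 = 1.26

n ≈ 1.26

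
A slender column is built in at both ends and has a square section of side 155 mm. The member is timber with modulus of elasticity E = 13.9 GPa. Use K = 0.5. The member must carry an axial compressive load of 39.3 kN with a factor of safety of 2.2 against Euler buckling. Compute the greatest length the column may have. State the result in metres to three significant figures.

L_max ≈ 17.5 m

I = a⁴/12 = 155⁴/12 = 4.810×10^7 mm⁴
I = 4.810×10^-5 m⁴
Required critical load P_cr = n·P = 2.2 × 39.3 = 86.46 kN = 8.646×10^4 N
From P_cr = π²EI/(K·L)²:  L = (1/K)·√(π²EI/P_cr) = (1/0.5)·√(π²×1.39×10^10×4.810×10^-5/8.646×10^4)
L = 17.5 m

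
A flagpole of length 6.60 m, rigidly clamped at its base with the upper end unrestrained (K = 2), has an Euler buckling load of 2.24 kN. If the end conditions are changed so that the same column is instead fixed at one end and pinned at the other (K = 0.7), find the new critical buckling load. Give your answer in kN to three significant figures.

P_cr ≈ 18.3 kN

P_cr ∝ 1/K², so P_cr,new = P_cr,old × (K_old/K_new)² = 2.24 × (2/0.7)²
= 2.24 × 8.163 = 18.3 kN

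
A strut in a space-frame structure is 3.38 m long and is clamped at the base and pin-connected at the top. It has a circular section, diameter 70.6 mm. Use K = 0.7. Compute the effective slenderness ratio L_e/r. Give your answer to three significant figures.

I = πd⁴/64 = π×70.6⁴/64 = 1.220×10^6 mm⁴
A = 3.915×10^3 mm²;  r_min = √(I/A) = √(1.220×10^6/3.915×10^3) = 17.65 mm
L_e = K·L = 0.7 × 3.38 m = 2.366 m = 2366.0 mm
λ = L_e / r_min = 2366.0 / 17.65 = 134

λ ≈ 134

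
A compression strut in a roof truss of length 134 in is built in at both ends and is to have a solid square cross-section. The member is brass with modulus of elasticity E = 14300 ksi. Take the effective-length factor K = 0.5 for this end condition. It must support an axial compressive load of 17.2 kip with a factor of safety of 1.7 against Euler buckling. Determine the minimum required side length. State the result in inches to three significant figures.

Required P_cr = n·P = 1.7 × 17.2 = 29.24 kip
L_e = K·L = 0.5 × 134 = 67.00 in
Required I = P_cr·L_e²/(π²E) = 2.924×10^4 × 67.00² / (π² × 1.43×10^7) = 0.9300 in⁴
Solid square: I = a⁴/12  ⇒  a = (12I)^(1/4) = (12×0.9300)^(1/4) = 1.83 in

a ≈ 1.83 in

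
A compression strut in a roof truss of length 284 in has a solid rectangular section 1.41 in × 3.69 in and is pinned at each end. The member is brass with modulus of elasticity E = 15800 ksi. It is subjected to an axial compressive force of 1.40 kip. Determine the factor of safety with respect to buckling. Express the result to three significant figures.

n ≈ 1.19

Buckling occurs about the weak axis: I_min = h·b³/12 with b = 1.41 in (the shorter side).
I_min = 3.69×1.41³/12 = 0.8620 in⁴
Effective length L_e = K·L = 1 × 284 = 284.0 in
P_cr = π²EI / L_e² = π² × 15800×10³ × 0.8620 / 284.0² = 1.667×10^3 lb
Factor of safety n = P_cr / P = 1.6666 / 1.40 = 1.19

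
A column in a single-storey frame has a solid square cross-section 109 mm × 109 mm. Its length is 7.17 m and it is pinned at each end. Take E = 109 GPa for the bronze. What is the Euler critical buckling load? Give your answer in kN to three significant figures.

P_cr ≈ 246 kN

I = a⁴/12 = 109⁴/12 = 1.176×10^7 mm⁴
I = 1.176×10^7 mm⁴ = 1.176×10^-5 m⁴
Effective length L_e = K·L = 1 × 7.17 = 7.170 m
P_cr = π²EI / L_e² = π² × 109×10⁹ × 1.176×10^-5 / 7.170² = 2.462×10^5 N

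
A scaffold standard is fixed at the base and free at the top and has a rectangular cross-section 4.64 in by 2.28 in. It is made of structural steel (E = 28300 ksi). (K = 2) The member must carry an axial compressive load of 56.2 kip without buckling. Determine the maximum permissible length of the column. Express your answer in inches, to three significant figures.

L_max ≈ 75.5 in

Buckling occurs about the weak axis: I_min = h·b³/12 with b = 2.28 in (the shorter side).
I_min = 4.64×2.28³/12 = 4.583 in⁴
At the buckling limit P_cr = P = 5.620×10^4 lb
From P_cr = π²EI/(K·L)²:  L = (1/K)·√(π²EI/P_cr) = (1/2)·√(π²×2.83×10^7×4.583/5.620×10^4)
L = 75.5 in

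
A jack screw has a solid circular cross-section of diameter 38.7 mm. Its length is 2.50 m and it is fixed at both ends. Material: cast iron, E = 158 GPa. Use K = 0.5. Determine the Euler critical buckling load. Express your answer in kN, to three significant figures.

P_cr ≈ 110 kN

I = πd⁴/64 = π×38.7⁴/64 = 1.101×10^5 mm⁴
I = 1.101×10^5 mm⁴ = 1.101×10^-7 m⁴
Effective length L_e = K·L = 0.5 × 2.50 = 1.250 m
P_cr = π²EI / L_e² = π² × 158×10⁹ × 1.101×10^-7 / 1.250² = 1.099×10^5 N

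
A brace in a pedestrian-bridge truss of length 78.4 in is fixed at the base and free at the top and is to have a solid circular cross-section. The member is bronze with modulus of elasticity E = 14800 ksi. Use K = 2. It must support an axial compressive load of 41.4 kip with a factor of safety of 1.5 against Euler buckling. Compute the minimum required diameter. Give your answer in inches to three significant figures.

d ≈ 3.82 in

Required P_cr = n·P = 1.5 × 41.4 = 62.10 kip
L_e = K·L = 2 × 78.4 = 156.8 in
Required I = P_cr·L_e²/(π²E) = 6.210×10^4 × 156.8² / (π² × 1.48×10^7) = 10.45 in⁴
Solid circle: I = πd⁴/64  ⇒  d = (64I/π)^(1/4) = (64×10.45/π)^(1/4) = 3.82 in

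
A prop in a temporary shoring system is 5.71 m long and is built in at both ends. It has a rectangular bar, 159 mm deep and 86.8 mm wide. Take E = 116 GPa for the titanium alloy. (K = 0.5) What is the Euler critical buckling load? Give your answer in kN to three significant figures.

P_cr ≈ 1220 kN

Buckling occurs about the weak axis: I_min = h·b³/12 with b = 86.8 mm (the shorter side).
I_min = 159×86.8³/12 = 8.665×10^6 mm⁴
I = 8.665×10^6 mm⁴ = 8.665×10^-6 m⁴
Effective length L_e = K·L = 0.5 × 5.71 = 2.855 m
P_cr = π²EI / L_e² = π² × 116×10⁹ × 8.665×10^-6 / 2.855² = 1.217×10^6 N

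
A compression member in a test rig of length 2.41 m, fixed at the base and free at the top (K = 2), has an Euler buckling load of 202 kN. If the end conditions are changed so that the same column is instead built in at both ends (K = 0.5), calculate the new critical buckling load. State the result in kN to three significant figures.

P_cr ≈ 3230 kN

P_cr ∝ 1/K², so P_cr,new = P_cr,old × (K_old/K_new)² = 202 × (2/0.5)²
= 202 × 16.00 = 3230 kN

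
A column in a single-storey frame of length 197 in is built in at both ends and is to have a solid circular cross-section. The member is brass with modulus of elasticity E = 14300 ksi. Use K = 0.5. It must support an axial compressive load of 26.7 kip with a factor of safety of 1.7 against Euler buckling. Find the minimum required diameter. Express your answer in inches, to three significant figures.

d ≈ 2.82 in

Required P_cr = n·P = 1.7 × 26.7 = 45.39 kip
L_e = K·L = 0.5 × 197 = 98.50 in
Required I = P_cr·L_e²/(π²E) = 4.539×10^4 × 98.50² / (π² × 1.43×10^7) = 3.120 in⁴
Solid circle: I = πd⁴/64  ⇒  d = (64I/π)^(1/4) = (64×3.120/π)^(1/4) = 2.82 in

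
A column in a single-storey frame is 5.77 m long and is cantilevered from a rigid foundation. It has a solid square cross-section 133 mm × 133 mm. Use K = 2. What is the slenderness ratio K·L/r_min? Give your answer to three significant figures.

λ ≈ 301

I = a⁴/12 = 133⁴/12 = 2.608×10^7 mm⁴
A = 1.769×10^4 mm²;  r_min = √(I/A) = √(2.608×10^7/1.769×10^4) = 38.39 mm
L_e = K·L = 2 × 5.77 m = 11.54 m = 11540 mm
λ = L_e / r_min = 11540 / 38.39 = 301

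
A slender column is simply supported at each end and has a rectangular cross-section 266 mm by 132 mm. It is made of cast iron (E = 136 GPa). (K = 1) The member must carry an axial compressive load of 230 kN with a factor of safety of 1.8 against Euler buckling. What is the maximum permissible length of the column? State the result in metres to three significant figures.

Buckling occurs about the weak axis: I_min = h·b³/12 with b = 132 mm (the shorter side).
I_min = 266×132³/12 = 5.098×10^7 mm⁴
I = 5.098×10^-5 m⁴
Required critical load P_cr = n·P = 1.8 × 230 = 414.0 kN = 4.140×10^5 N
From P_cr = π²EI/(K·L)²:  L = (1/K)·√(π²EI/P_cr) = (1/1)·√(π²×1.36×10^11×5.098×10^-5/4.140×10^5)
L = 12.9 m

L_max ≈ 12.9 m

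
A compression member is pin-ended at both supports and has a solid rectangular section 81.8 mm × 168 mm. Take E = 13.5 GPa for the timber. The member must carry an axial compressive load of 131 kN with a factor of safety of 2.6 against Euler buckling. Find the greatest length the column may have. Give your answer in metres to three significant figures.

L_max ≈ 1.73 m

Buckling occurs about the weak axis: I_min = h·b³/12 with b = 81.8 mm (the shorter side).
I_min = 168×81.8³/12 = 7.663×10^6 mm⁴
I = 7.663×10^-6 m⁴
Required critical load P_cr = n·P = 2.6 × 131 = 340.6 kN = 3.406×10^5 N
From P_cr = π²EI/(K·L)²:  L = (1/K)·√(π²EI/P_cr) = (1/1)·√(π²×1.35×10^10×7.663×10^-6/3.406×10^5)
L = 1.73 m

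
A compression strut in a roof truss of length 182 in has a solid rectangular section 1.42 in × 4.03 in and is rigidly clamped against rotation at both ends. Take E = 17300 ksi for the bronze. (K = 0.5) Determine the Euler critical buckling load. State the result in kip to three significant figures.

Buckling occurs about the weak axis: I_min = h·b³/12 with b = 1.42 in (the shorter side).
I_min = 4.03×1.42³/12 = 0.9616 in⁴
Effective length L_e = K·L = 0.5 × 182 = 91.00 in
P_cr = π²EI / L_e² = π² × 17300×10³ × 0.9616 / 91.00² = 1.983×10^4 lb

P_cr ≈ 19.8 kip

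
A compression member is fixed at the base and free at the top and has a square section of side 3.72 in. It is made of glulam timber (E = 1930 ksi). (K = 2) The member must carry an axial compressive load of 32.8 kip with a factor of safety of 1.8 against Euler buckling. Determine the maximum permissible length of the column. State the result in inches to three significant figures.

L_max ≈ 35.9 in

I = a⁴/12 = 3.72⁴/12 = 15.96 in⁴
Required critical load P_cr = n·P = 1.8 × 32.8 = 59.04 kip = 5.904×10^4 lb
From P_cr = π²EI/(K·L)²:  L = (1/K)·√(π²EI/P_cr) = (1/2)·√(π²×1.93×10^6×15.96/5.904×10^4)
L = 35.9 in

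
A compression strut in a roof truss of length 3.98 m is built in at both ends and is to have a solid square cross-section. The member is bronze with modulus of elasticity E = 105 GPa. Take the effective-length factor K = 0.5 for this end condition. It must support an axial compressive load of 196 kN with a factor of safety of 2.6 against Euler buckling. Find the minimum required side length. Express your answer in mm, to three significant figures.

Required P_cr = n·P = 2.6 × 196 = 509.6 kN
L_e = K·L = 0.5 × 3.98 = 1.990 m
Required I = P_cr·L_e²/(π²E) = 5.096×10^5 × 1.990² / (π² × 1.05×10^11) = 1.947×10^-6 m⁴
I_req = 1.947×10^6 mm⁴
Solid square: I = a⁴/12  ⇒  a = (12I)^(1/4) = (12×1.947×10^6)^(1/4) = 69.5 mm

a ≈ 69.5 mm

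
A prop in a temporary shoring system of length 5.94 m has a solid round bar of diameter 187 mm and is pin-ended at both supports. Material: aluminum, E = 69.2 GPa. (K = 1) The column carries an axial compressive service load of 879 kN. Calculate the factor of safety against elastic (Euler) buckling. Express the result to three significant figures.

n ≈ 1.32

I = πd⁴/64 = π×187⁴/64 = 6.003×10^7 mm⁴
I = 6.003×10^7 mm⁴ = 6.003×10^-5 m⁴
Effective length L_e = K·L = 1 × 5.94 = 5.940 m
P_cr = π²EI / L_e² = π² × 69.2×10⁹ × 6.003×10^-5 / 5.940² = 1.162×10^6 N
Factor of safety n = P_cr / P = 1161.9 / 879 = 1.32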